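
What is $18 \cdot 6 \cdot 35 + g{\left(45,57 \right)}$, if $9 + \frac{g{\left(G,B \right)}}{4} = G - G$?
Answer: $3744$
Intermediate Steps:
$g{\left(G,B \right)} = -36$ ($g{\left(G,B \right)} = -36 + 4 \left(G - G\right) = -36 + 4 \cdot 0 = -36 + 0 = -36$)
$18 \cdot 6 \cdot 35 + g{\left(45,57 \right)} = 18 \cdot 6 \cdot 35 - 36 = 108 \cdot 35 - 36 = 3780 - 36 = 3744$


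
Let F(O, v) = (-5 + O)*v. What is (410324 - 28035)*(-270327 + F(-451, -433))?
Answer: -27860840031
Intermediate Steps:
F(O, v) = v*(-5 + O)
(410324 - 28035)*(-270327 + F(-451, -433)) = (410324 - 28035)*(-270327 - 433*(-5 - 451)) = 382289*(-270327 - 433*(-456)) = 382289*(-270327 + 197448) = 382289*(-72879) = -27860840031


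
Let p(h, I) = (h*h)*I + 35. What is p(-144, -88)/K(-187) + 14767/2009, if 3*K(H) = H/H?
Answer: -10997651024/2009 ≈ -5.4742e+6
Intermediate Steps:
K(H) = ⅓ (K(H) = (H/H)/3 = (⅓)*1 = ⅓)
p(h, I) = 35 + I*h² (p(h, I) = h²*I + 35 = I*h² + 35 = 35 + I*h²)
p(-144, -88)/K(-187) + 14767/2009 = (35 - 88*(-144)²)/(⅓) + 14767/2009 = (35 - 88*20736)*3 + 14767*(1/2009) = (35 - 1824768)*3 + 14767/2009 = -1824733*3 + 14767/2009 = -5474199 + 14767/2009 = -10997651024/2009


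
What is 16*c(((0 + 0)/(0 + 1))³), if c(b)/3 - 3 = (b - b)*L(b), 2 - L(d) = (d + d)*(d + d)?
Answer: 144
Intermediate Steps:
L(d) = 2 - 4*d² (L(d) = 2 - (d + d)*(d + d) = 2 - 2*d*2*d = 2 - 4*d²)
c(b) = 9 (c(b) = 9 + 3*((b - b)*(2 - 4*b²)) = 9 + 3*(0*(2 - 4*b²)) = 9 + 3*0 = 9 + 0 = 9)
16*c(((0 + 0)/(0 + 1))³) = 16*9 = 144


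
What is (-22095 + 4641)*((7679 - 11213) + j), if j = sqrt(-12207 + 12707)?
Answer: 61682436 - 174540*sqrt(5) ≈ 6.1292e+7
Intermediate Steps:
j = 10*sqrt(5) (j = sqrt(500) = 10*sqrt(5) ≈ 22.361)
(-22095 + 4641)*((7679 - 11213) + j) = (-22095 + 4641)*((7679 - 11213) + 10*sqrt(5)) = -17454*(-3534 + 10*sqrt(5)) = 61682436 - 174540*sqrt(5)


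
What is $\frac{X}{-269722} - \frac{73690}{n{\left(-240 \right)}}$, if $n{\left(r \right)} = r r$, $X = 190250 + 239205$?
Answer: $- \frac{2230621109}{776799360} \approx -2.8716$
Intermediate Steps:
$X = 429455$
$n{\left(r \right)} = r^{2}$
$\frac{X}{-269722} - \frac{73690}{n{\left(-240 \right)}} = \frac{429455}{-269722} - \frac{73690}{\left(-240\right)^{2}} = 429455 \left(- \frac{1}{269722}\right) - \frac{73690}{57600} = - \frac{429455}{269722} - \frac{7369}{5760} = - \frac{2230621109}{776799360}$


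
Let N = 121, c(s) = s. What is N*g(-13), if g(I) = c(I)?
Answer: -1573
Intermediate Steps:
g(I) = I
N*g(-13) = 121*(-13) = -1573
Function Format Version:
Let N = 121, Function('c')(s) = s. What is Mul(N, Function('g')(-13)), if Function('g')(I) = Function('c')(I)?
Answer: -1573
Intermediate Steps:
Function('g')(I) = I
Mul(N, Function('g')(-13)) = Mul(121, -13) = -1573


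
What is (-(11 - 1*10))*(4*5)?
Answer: -20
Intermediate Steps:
(-(11 - 1*10))*(4*5) = -(11 - 10)*20 = -1*1*20 = -1*20 = -20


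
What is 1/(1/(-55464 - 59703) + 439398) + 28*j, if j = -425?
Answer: -602189378518333/50604149465 ≈ -11900.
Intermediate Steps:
1/(1/(-55464 - 59703) + 439398) + 28*j = 1/(1/(-55464 - 59703) + 439398) + 28*(-425) = 1/(1/(-115167) + 439398) - 11900 = 1/(-1/115167 + 439398) - 11900 = 1/(50604149465/115167) - 11900 = 115167/50604149465 - 11900 = -602189378518333/50604149465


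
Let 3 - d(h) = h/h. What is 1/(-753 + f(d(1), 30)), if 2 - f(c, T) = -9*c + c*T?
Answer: -1/793 ≈ -0.0012610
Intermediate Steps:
d(h) = 2 (d(h) = 3 - h/h = 3 - 1*1 = 3 - 1 = 2)
f(c, T) = 2 + 9*c - T*c (f(c, T) = 2 - (-9*c + c*T) = 2 - (-9*c + T*c) = 2 + (9*c - T*c) = 2 + 9*c - T*c)
1/(-753 + f(d(1), 30)) = 1/(-753 + (2 + 9*2 - 1*30*2)) = 1/(-753 + (2 + 18 - 60)) = 1/(-753 - 40) = 1/(-793) = -1/793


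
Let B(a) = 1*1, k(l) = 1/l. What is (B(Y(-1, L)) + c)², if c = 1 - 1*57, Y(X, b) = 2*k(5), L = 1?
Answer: 3025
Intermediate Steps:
Y(X, b) = ⅖ (Y(X, b) = 2/5 = 2*(⅕) = ⅖)
B(a) = 1
c = -56 (c = 1 - 57 = -56)
(B(Y(-1, L)) + c)² = (1 - 56)² = (-55)² = 3025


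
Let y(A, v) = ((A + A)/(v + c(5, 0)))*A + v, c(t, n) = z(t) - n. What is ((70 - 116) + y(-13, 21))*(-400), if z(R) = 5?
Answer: 4800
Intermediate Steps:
c(t, n) = 5 - n
y(A, v) = v + 2*A²/(5 + v) (y(A, v) = ((A + A)/(v + (5 - 1*0)))*A + v = ((2*A)/(v + (5 + 0)))*A + v = ((2*A)/(v + 5))*A + v = ((2*A)/(5 + v))*A + v = (2*A/(5 + v))*A + v = 2*A²/(5 + v) + v = v + 2*A²/(5 + v))
((70 - 116) + y(-13, 21))*(-400) = ((70 - 116) + (21² + 2*(-13)² + 5*21)/(5 + 21))*(-400) = (-46 + (441 + 2*169 + 105)/26)*(-400) = (-46 + (441 + 338 + 105)/26)*(-400) = (-46 + (1/26)*884)*(-400) = (-46 + 34)*(-400) = -12*(-400) = 4800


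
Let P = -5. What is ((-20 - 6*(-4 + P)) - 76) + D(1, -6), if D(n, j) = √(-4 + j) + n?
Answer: -41 + I*√10 ≈ -41.0 + 3.1623*I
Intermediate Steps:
D(n, j) = n + √(-4 + j)
((-20 - 6*(-4 + P)) - 76) + D(1, -6) = ((-20 - 6*(-4 - 5)) - 76) + (1 + √(-4 - 6)) = ((-20 - 6*(-9)) - 76) + (1 + √(-10)) = ((-20 - 1*(-54)) - 76) + (1 + I*√10) = ((-20 + 54) - 76) + (1 + I*√10) = (34 - 76) + (1 + I*√10) = -42 + (1 + I*√10) = -41 + I*√10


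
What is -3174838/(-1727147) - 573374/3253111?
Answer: 9337799237040/5618600904317 ≈ 1.6619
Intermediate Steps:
-3174838/(-1727147) - 573374/3253111 = -3174838*(-1/1727147) - 573374*1/3253111 = 3174838/1727147 - 573374/3253111 = 9337799237040/5618600904317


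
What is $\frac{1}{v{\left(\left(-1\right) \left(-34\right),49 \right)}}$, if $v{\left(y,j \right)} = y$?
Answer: $\frac{1}{34} \approx 0.029412$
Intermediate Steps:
$\frac{1}{v{\left(\left(-1\right) \left(-34\right),49 \right)}} = \frac{1}{\left(-1\right) \left(-34\right)} = \frac{1}{34}$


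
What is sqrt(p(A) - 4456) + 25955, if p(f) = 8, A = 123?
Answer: 25955 + 4*I*sqrt(278) ≈ 25955.0 + 66.693*I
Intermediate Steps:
sqrt(p(A) - 4456) + 25955 = sqrt(8 - 4456) + 25955 = sqrt(-4448) + 25955 = 4*I*sqrt(278) + 25955 = 25955 + 4*I*sqrt(278)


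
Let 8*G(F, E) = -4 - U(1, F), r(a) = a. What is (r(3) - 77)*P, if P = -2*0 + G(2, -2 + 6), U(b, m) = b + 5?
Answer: 185/2 ≈ 92.500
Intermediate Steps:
U(b, m) = 5 + b
G(F, E) = -5/4 (G(F, E) = (-4 - (5 + 1))/8 = (-4 - 1*6)/8 = (-4 - 6)/8 = (⅛)*(-10) = -5/4)
P = -5/4 (P = -2*0 - 5/4 = 0 - 5/4 = -5/4 ≈ -1.2500)
(r(3) - 77)*P = (3 - 77)*(-5/4) = -74*(-5/4) = 185/2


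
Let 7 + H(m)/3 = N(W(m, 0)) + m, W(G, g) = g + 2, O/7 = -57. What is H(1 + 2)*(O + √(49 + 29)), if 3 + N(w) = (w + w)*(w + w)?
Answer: -10773 + 27*√78 ≈ -10535.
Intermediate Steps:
O = -399 (O = 7*(-57) = -399)
W(G, g) = 2 + g
N(w) = -3 + 4*w² (N(w) = -3 + (w + w)*(w + w) = -3 + (2*w)*(2*w) = -3 + 4*w²)
H(m) = 18 + 3*m (H(m) = -21 + 3*((-3 + 4*(2 + 0)²) + m) = -21 + 3*((-3 + 4*2²) + m) = -21 + 3*((-3 + 4*4) + m) = -21 + 3*((-3 + 16) + m) = -21 + 3*(13 + m) = -21 + (39 + 3*m) = 18 + 3*m)
H(1 + 2)*(O + √(49 + 29)) = (18 + 3*(1 + 2))*(-399 + √(49 + 29)) = (18 + 3*3)*(-399 + √78) = (18 + 9)*(-399 + √78) = 27*(-399 + √78) = -10773 + 27*√78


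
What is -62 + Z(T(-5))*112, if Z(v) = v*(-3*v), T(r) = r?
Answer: -8462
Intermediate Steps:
Z(v) = -3*v²
-62 + Z(T(-5))*112 = -62 - 3*(-5)²*112 = -62 - 3*25*112 = -62 - 75*112 = -62 - 8400 = -8462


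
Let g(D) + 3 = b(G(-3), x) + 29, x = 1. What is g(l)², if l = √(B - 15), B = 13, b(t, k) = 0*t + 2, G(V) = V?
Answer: 784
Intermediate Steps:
b(t, k) = 2 (b(t, k) = 0 + 2 = 2)
l = I*√2 (l = √(13 - 15) = √(-2) = I*√2 ≈ 1.4142*I)
g(D) = 28 (g(D) = -3 + (2 + 29) = -3 + 31 = 28)
g(l)² = 28² = 784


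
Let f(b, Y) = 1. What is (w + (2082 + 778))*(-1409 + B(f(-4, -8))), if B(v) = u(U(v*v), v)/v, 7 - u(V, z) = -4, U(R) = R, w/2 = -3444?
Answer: 5631144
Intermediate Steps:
w = -6888 (w = 2*(-3444) = -6888)
u(V, z) = 11 (u(V, z) = 7 - 1*(-4) = 7 + 4 = 11)
B(v) = 11/v
(w + (2082 + 778))*(-1409 + B(f(-4, -8))) = (-6888 + (2082 + 778))*(-1409 + 11/1) = (-6888 + 2860)*(-1409 + 11*1) = -4028*(-1409 + 11) = -4028*(-1398) = 5631144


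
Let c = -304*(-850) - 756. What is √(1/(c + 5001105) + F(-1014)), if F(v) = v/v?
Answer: 25*√44247114086/5258749 ≈ 1.0000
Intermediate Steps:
F(v) = 1
c = 257644 (c = 258400 - 756 = 257644)
√(1/(c + 5001105) + F(-1014)) = √(1/(257644 + 5001105) + 1) = √(1/5258749 + 1) = √(5258750/5258749) = 25*√44247114086/5258749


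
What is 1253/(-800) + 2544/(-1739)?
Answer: -4214167/1391200 ≈ -3.0292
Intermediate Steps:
1253/(-800) + 2544/(-1739) = 1253*(-1/800) + 2544*(-1/1739) = -1253/800 - 2544/1739 = -4214167/1391200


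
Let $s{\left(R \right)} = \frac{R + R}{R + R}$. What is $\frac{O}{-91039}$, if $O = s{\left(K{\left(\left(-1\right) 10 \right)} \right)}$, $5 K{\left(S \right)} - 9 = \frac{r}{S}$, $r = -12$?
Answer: $- \frac{1}{91039} \approx -1.0984 \cdot 10^{-5}$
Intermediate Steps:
$K{\left(S \right)} = \frac{9}{5} - \frac{12}{5 S}$ ($K{\left(S \right)} = \frac{9}{5} + \frac{\left(-12\right) \frac{1}{S}}{5} = \frac{9}{5} - \frac{12}{5 S}$)
$s{\left(R \right)} = 1$ ($s{\left(R \right)} = \frac{2 R}{2 R} = 2 R \frac{1}{2 R} = 1$)
$O = 1$
$\frac{O}{-91039} = 1 \frac{1}{-91039} = 1 \left(- \frac{1}{91039}\right) = - \frac{1}{91039}$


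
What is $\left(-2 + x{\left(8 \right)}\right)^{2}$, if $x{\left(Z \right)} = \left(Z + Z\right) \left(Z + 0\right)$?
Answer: $15876$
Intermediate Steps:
$x{\left(Z \right)} = 2 Z^{2}$ ($x{\left(Z \right)} = 2 Z Z = 2 Z^{2}$)
$\left(-2 + x{\left(8 \right)}\right)^{2} = \left(-2 + 2 \cdot 8^{2}\right)^{2} = \left(-2 + 2 \cdot 64\right)^{2} = \left(-2 + 128\right)^{2} = 126^{2} = 15876$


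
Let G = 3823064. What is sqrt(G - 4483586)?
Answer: I*sqrt(660522) ≈ 812.72*I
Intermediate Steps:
sqrt(G - 4483586) = sqrt(3823064 - 4483586) = sqrt(-660522) = I*sqrt(660522)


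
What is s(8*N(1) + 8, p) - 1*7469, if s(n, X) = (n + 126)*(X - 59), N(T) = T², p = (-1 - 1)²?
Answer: -15279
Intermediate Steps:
p = 4 (p = (-2)² = 4)
s(n, X) = (-59 + X)*(126 + n) (s(n, X) = (126 + n)*(-59 + X) = (-59 + X)*(126 + n))
s(8*N(1) + 8, p) - 1*7469 = (-7434 - 59*(8*1² + 8) + 126*4 + 4*(8*1² + 8)) - 1*7469 = (-7434 - 59*(8*1 + 8) + 504 + 4*(8*1 + 8)) - 7469 = (-7434 - 59*(8 + 8) + 504 + 4*(8 + 8)) - 7469 = (-7434 - 59*16 + 504 + 4*16) - 7469 = (-7434 - 944 + 504 + 64) - 7469 = -7810 - 7469 = -15279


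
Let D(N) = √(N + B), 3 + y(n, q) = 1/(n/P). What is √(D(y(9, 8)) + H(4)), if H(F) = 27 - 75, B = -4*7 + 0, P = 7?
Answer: 2*√(-108 + 3*I*√17)/3 ≈ 0.3961 + 6.9395*I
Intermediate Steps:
B = -28 (B = -28 + 0 = -28)
y(n, q) = -3 + 7/n (y(n, q) = -3 + 1/(n/7) = -3 + 7/n)
H(F) = -48
D(N) = √(-28 + N) (D(N) = √(N - 28) = √(-28 + N))
√(D(y(9, 8)) + H(4)) = √(√(-28 + (-3 + 7/9)) - 48) = √(√(-28 - 20/9) - 48) = √(√(-272/9) - 48) = √(4*I*√17/3 - 48) = √(-48 + 4*I*√17/3)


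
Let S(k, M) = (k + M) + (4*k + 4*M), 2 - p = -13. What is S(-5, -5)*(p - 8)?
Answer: -350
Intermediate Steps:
p = 15 (p = 2 - 1*(-13) = 2 + 13 = 15)
S(k, M) = 5*M + 5*k (S(k, M) = (M + k) + (4*M + 4*k) = 5*M + 5*k)
S(-5, -5)*(p - 8) = (5*(-5) + 5*(-5))*(15 - 8) = (-25 - 25)*7 = -50*7 = -350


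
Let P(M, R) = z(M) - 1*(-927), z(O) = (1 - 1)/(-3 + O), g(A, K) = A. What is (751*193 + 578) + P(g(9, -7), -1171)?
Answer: 146448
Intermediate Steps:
z(O) = 0 (z(O) = 0/(-3 + O) = 0)
P(M, R) = 927 (P(M, R) = 0 - 1*(-927) = 0 + 927 = 927)
(751*193 + 578) + P(g(9, -7), -1171) = (751*193 + 578) + 927 = (144943 + 578) + 927 = 145521 + 927 = 146448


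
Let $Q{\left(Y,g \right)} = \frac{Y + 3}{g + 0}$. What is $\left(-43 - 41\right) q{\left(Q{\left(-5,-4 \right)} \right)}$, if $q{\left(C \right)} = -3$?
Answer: $252$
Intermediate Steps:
$Q{\left(Y,g \right)} = \frac{3 + Y}{g}$
$\left(-43 - 41\right) q{\left(Q{\left(-5,-4 \right)} \right)} = \left(-43 - 41\right) \left(-3\right) = \left(-84\right) \left(-3\right) = 252$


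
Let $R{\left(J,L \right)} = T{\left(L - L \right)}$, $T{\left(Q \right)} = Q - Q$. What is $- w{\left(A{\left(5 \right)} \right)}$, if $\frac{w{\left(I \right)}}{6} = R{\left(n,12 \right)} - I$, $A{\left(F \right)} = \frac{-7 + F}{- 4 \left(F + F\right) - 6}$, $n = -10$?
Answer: $\frac{6}{23} \approx 0.26087$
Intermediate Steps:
$T{\left(Q \right)} = 0$
$R{\left(J,L \right)} = 0$
$A{\left(F \right)} = \frac{-7 + F}{-6 - 8 F}$ ($A{\left(F \right)} = \frac{-7 + F}{- 4 \cdot 2 F - 6} = \frac{-7 + F}{- 8 F - 6} = \frac{-7 + F}{-6 - 8 F}$)
$w{\left(I \right)} = - 6 I$ ($w{\left(I \right)} = 6 \left(0 - I\right) = 6 \left(- I\right) = - 6 I$)
$- w{\left(A{\left(5 \right)} \right)} = - \left(-6\right) \frac{7 - 5}{2 \left(3 + 4 \cdot 5\right)} = - \left(-6\right) \frac{7 - 5}{2 \left(3 + 20\right)} = - \left(-6\right) \frac{1}{2} \cdot \frac{1}{23} \cdot 2 = - \frac{-6}{23} = \left(-1\right) \left(- \frac{6}{23}\right) = \frac{6}{23}$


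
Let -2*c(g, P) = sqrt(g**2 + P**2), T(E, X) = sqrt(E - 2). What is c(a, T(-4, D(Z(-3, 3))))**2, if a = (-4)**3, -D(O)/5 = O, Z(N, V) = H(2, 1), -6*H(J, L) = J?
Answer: 2045/2 ≈ 1022.5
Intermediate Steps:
H(J, L) = -J/6
Z(N, V) = -1/3 (Z(N, V) = -1/6*2 = -1/3)
D(O) = -5*O
T(E, X) = sqrt(-2 + E)
a = -64
c(g, P) = -sqrt(P**2 + g**2)/2 (c(g, P) = -sqrt(g**2 + P**2)/2 = -sqrt(P**2 + g**2)/2)
c(a, T(-4, D(Z(-3, 3))))**2 = (-sqrt((sqrt(-2 - 4))**2 + (-64)**2)/2)**2 = (-sqrt((sqrt(-6))**2 + 4096)/2)**2 = (-sqrt((I*sqrt(6))**2 + 4096)/2)**2 = (-sqrt(-6 + 4096)/2)**2 = (-sqrt(4090)/2)**2 = 2045/2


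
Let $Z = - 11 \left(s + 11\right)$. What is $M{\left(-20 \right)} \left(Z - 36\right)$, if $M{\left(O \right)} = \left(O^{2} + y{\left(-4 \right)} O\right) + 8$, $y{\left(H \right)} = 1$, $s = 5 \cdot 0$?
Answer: $-60916$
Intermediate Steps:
$s = 0$
$M{\left(O \right)} = 8 + O + O^{2}$ ($M{\left(O \right)} = \left(O^{2} + 1 O\right) + 8 = \left(O^{2} + O\right) + 8 = \left(O + O^{2}\right) + 8 = 8 + O + O^{2}$)
$Z = -121$ ($Z = - 11 \left(0 + 11\right) = \left(-11\right) 11 = -121$)
$M{\left(-20 \right)} \left(Z - 36\right) = \left(8 - 20 + \left(-20\right)^{2}\right) \left(-121 - 36\right) = \left(8 - 20 + 400\right) \left(-157\right) = 388 \left(-157\right) = -60916$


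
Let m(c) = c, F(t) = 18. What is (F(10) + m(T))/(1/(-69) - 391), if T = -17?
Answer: -69/26980 ≈ -0.0025574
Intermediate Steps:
(F(10) + m(T))/(1/(-69) - 391) = (18 - 17)/(1/(-69) - 391) = 1/(-1/69 - 391) = 1/(-26980/69) = 1*(-69/26980) = -69/26980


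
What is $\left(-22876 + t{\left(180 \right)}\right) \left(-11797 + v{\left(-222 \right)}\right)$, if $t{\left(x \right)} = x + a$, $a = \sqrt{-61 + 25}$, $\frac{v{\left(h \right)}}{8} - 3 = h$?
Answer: $307508104 - 81294 i \approx 3.0751 \cdot 10^{8} - 81294.0 i$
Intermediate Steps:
$v{\left(h \right)} = 24 + 8 h$
$a = 6 i$ ($a = \sqrt{-36} = 6 i \approx 6.0 i$)
$t{\left(x \right)} = x + 6 i$
$\left(-22876 + t{\left(180 \right)}\right) \left(-11797 + v{\left(-222 \right)}\right) = \left(-22876 + \left(180 + 6 i\right)\right) \left(-11797 + \left(24 + 8 \left(-222\right)\right)\right) = \left(-22696 + 6 i\right) \left(-11797 + \left(24 - 1776\right)\right) = \left(-22696 + 6 i\right) \left(-11797 - 1752\right) = \left(-22696 + 6 i\right) \left(-13549\right) = 307508104 - 81294 i$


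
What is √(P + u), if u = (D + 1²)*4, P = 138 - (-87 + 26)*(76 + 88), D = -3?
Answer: 3*√1126 ≈ 100.67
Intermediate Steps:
P = 10142 (P = 138 - (-61)*164 = 138 - 1*(-10004) = 138 + 10004 = 10142)
u = -8 (u = (-3 + 1²)*4 = (-3 + 1)*4 = -2*4 = -8)
√(P + u) = √(10142 - 8) = √10134 = 3*√1126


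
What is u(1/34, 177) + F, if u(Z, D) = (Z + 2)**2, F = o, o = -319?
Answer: -364003/1156 ≈ -314.88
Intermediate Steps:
F = -319
u(Z, D) = (2 + Z)**2
u(1/34, 177) + F = (2 + 1/34)**2 - 319 = (69/34)**2 - 319 = 4761/1156 - 319 = -364003/1156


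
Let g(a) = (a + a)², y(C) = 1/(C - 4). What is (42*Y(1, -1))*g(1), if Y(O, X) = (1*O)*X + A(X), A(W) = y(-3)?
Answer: -192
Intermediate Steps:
y(C) = 1/(-4 + C)
A(W) = -⅐ (A(W) = 1/(-4 - 3) = 1/(-7) = -⅐)
g(a) = 4*a² (g(a) = (2*a)² = 4*a²)
Y(O, X) = -⅐ + O*X (Y(O, X) = (1*O)*X - ⅐ = O*X - ⅐ = -⅐ + O*X)
(42*Y(1, -1))*g(1) = (42*(-⅐ + 1*(-1)))*(4*1²) = (42*(-⅐ - 1))*(4*1) = (42*(-8/7))*4 = -48*4 = -192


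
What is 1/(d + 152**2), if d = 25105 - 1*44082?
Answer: 1/4127 ≈ 0.00024231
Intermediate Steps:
d = -18977 (d = 25105 - 44082 = -18977)
1/(d + 152**2) = 1/(-18977 + 152**2) = 1/(-18977 + 23104) = 1/4127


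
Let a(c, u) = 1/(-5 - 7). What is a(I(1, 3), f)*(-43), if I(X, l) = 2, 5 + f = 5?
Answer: 43/12 ≈ 3.5833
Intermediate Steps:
f = 0 (f = -5 + 5 = 0)
a(c, u) = -1/12 (a(c, u) = 1/(-12) = -1/12)
a(I(1, 3), f)*(-43) = -1/12*(-43) = 43/12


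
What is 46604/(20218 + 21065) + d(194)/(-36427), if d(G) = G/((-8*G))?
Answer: 13581192547/12030526728 ≈ 1.1289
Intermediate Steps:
d(G) = -⅛ (d(G) = G*(-1/(8*G)) = -⅛)
46604/(20218 + 21065) + d(194)/(-36427) = 46604/(20218 + 21065) - ⅛/(-36427) = 46604/41283 - ⅛*(-1/36427) = 46604*(1/41283) + 1/291416 = 46604/41283 + 1/291416 = 13581192547/12030526728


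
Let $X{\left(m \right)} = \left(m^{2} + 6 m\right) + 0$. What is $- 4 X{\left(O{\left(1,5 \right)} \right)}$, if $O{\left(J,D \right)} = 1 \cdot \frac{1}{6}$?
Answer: $- \frac{37}{9} \approx -4.1111$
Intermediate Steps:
$O{\left(J,D \right)} = \frac{1}{6}$ ($O{\left(J,D \right)} = 1 \cdot \frac{1}{6} = \frac{1}{6}$)
$X{\left(m \right)} = m^{2} + 6 m$
$- 4 X{\left(O{\left(1,5 \right)} \right)} = - 4 \frac{6 + \frac{1}{6}}{6} = - 4 \cdot \frac{1}{6} \cdot \frac{37}{6} = \left(-4\right) \frac{37}{36} = - \frac{37}{9}$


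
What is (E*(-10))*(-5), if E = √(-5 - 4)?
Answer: 150*I ≈ 150.0*I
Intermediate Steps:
E = 3*I (E = √(-9) = 3*I ≈ 3.0*I)
(E*(-10))*(-5) = ((3*I)*(-10))*(-5) = -30*I*(-5) = 150*I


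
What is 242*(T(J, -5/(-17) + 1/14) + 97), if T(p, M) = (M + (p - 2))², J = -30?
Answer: 7523817389/28322 ≈ 2.6565e+5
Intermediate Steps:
T(p, M) = (-2 + M + p)² (T(p, M) = (M + (-2 + p))² = (-2 + M + p)²)
242*(T(J, -5/(-17) + 1/14) + 97) = 242*((-2 + (-5/(-17) + 1/14) - 30)² + 97) = 242*((-2 + (-5*(-1/17) + 1*(1/14)) - 30)² + 97) = 242*((-2 + (5/17 + 1/14) - 30)² + 97) = 242*((-2 + 87/238 - 30)² + 97) = 242*((-7529/238)² + 97) = 242*(56685841/56644 + 97) = 242*(62180309/56644) = 7523817389/28322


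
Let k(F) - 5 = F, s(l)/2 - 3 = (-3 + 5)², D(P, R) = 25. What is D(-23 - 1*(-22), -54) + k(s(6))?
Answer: 44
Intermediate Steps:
s(l) = 14 (s(l) = 6 + 2*(-3 + 5)² = 6 + 2*2² = 6 + 2*4 = 6 + 8 = 14)
k(F) = 5 + F
D(-23 - 1*(-22), -54) + k(s(6)) = 25 + (5 + 14) = 25 + 19 = 44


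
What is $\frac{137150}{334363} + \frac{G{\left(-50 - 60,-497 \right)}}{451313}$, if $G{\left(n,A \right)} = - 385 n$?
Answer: $\frac{76057851000}{150902368619} \approx 0.50402$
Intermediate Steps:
$\frac{137150}{334363} + \frac{G{\left(-50 - 60,-497 \right)}}{451313} = \frac{137150}{334363} + \frac{\left(-385\right) \left(-50 - 60\right)}{451313} = 137150 \cdot \frac{1}{334363} + \left(-385\right) \left(-110\right) \frac{1}{451313} = \frac{137150}{334363} + 42350 \cdot \frac{1}{451313} = \frac{137150}{334363} + \frac{42350}{451313} = \frac{76057851000}{150902368619}$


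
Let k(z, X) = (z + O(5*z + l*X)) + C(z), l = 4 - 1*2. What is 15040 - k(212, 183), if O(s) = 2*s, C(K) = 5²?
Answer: 11951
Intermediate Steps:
l = 2 (l = 4 - 2 = 2)
C(K) = 25
k(z, X) = 25 + 4*X + 11*z (k(z, X) = (z + 2*(5*z + 2*X)) + 25 = (z + 2*(2*X + 5*z)) + 25 = (z + (4*X + 10*z)) + 25 = (4*X + 11*z) + 25 = 25 + 4*X + 11*z)
15040 - k(212, 183) = 15040 - (25 + 4*183 + 11*212) = 15040 - (25 + 732 + 2332) = 15040 - 1*3089 = 15040 - 3089 = 11951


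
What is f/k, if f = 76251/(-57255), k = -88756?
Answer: 25417/1693908260 ≈ 1.5005e-5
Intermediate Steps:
f = -25417/19085 (f = 76251*(-1/57255) = -25417/19085 ≈ -1.3318)
f/k = -25417/19085/(-88756) = -25417/19085*(-1/88756) = 25417/1693908260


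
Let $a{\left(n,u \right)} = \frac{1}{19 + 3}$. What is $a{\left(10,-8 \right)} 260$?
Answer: $\frac{130}{11} \approx 11.818$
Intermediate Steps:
$a{\left(n,u \right)} = \frac{1}{22}$
$a{\left(10,-8 \right)} 260 = \frac{1}{22} \cdot 260 = \frac{130}{11}$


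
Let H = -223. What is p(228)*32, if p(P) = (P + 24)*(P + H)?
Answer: 40320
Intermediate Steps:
p(P) = (-223 + P)*(24 + P) (p(P) = (P + 24)*(P - 223) = (24 + P)*(-223 + P) = (-223 + P)*(24 + P))
p(228)*32 = (-5352 + 228**2 - 199*228)*32 = (-5352 + 51984 - 45372)*32 = 1260*32 = 40320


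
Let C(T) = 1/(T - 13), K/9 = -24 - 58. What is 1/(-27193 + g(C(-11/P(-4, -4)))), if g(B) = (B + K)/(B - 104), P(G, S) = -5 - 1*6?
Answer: -1249/33955200 ≈ -3.6784e-5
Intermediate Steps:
P(G, S) = -11 (P(G, S) = -5 - 6 = -11)
K = -738 (K = 9*(-24 - 58) = 9*(-82) = -738)
C(T) = 1/(-13 + T)
g(B) = (-738 + B)/(-104 + B) (g(B) = (B - 738)/(B - 104) = (-738 + B)/(-104 + B))
1/(-27193 + g(C(-11/P(-4, -4)))) = 1/(-27193 + (-738 + 1/(-13 - 11/(-11)))/(-104 + 1/(-13 - 11/(-11)))) = 1/(-27193 + (-738 + 1/(-13 - 11*(-1/11)))/(-104 + 1/(-13 - 11*(-1/11)))) = 1/(-27193 + (-738 + 1/(-13 + 1))/(-104 + 1/(-13 + 1))) = 1/(-27193 + (-738 + 1/(-12))/(-104 + 1/(-12))) = 1/(-27193 + (-738 - 1/12)/(-104 - 1/12)) = 1/(-27193 - 8857/12/(-1249/12)) = 1/(-27193 - 12/1249*(-8857/12)) = 1/(-27193 + 8857/1249) = 1/(-33955200/1249) = -1249/33955200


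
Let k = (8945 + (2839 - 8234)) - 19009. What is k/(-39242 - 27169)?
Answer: 5153/22137 ≈ 0.23278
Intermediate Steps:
k = -15459 (k = (8945 - 5395) - 19009 = 3550 - 19009 = -15459)
k/(-39242 - 27169) = -15459/(-39242 - 27169) = -15459/(-66411) = -15459*(-1/66411) = 5153/22137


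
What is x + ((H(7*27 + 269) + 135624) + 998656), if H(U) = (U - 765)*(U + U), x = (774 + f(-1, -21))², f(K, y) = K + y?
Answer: 1418572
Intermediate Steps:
x = 565504 (x = (774 + (-1 - 21))² = (774 - 22)² = 752² = 565504)
H(U) = 2*U*(-765 + U) (H(U) = (-765 + U)*(2*U) = 2*U*(-765 + U))
x + ((H(7*27 + 269) + 135624) + 998656) = 565504 + ((2*(7*27 + 269)*(-765 + (7*27 + 269)) + 135624) + 998656) = 565504 + ((2*(189 + 269)*(-765 + (189 + 269)) + 135624) + 998656) = 565504 + ((2*458*(-765 + 458) + 135624) + 998656) = 565504 + ((2*458*(-307) + 135624) + 998656) = 565504 + ((-281212 + 135624) + 998656) = 565504 + (-145588 + 998656) = 565504 + 853068 = 1418572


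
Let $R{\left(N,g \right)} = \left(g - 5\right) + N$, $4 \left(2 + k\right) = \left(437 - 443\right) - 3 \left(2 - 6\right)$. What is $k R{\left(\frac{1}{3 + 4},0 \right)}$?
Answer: $\frac{17}{7} \approx 2.4286$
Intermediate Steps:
$k = - \frac{1}{2}$ ($k = -2 + \frac{\left(437 - 443\right) - 3 \left(2 - 6\right)}{4} = -2 + \frac{-6 - -12}{4} = -2 + \frac{-6 + 12}{4} = -2 + \frac{1}{4} \cdot 6 = -2 + \frac{3}{2} = - \frac{1}{2} \approx -0.5$)
$R{\left(N,g \right)} = -5 + N + g$ ($R{\left(N,g \right)} = \left(-5 + g\right) + N = -5 + N + g$)
$k R{\left(\frac{1}{3 + 4},0 \right)} = - \frac{-5 + \frac{1}{3 + 4} + 0}{2} = - \frac{-5 + \frac{1}{7} + 0}{2} = \left(- \frac{1}{2}\right) \left(- \frac{34}{7}\right) = \frac{17}{7}$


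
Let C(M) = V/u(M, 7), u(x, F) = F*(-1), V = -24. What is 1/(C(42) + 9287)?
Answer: 7/65033 ≈ 0.00010764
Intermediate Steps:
u(x, F) = -F
C(M) = 24/7 (C(M) = -24/((-1*7)) = -24/(-7) = -24*(-⅐) = 24/7)
1/(C(42) + 9287) = 1/(24/7 + 9287) = 1/(65033/7) = 7/65033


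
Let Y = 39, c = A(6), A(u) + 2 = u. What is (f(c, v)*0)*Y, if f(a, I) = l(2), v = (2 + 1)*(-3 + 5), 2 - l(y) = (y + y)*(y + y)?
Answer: 0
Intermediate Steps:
A(u) = -2 + u
l(y) = 2 - 4*y² (l(y) = 2 - (y + y)*(y + y) = 2 - 2*y*2*y = 2 - 4*y²)
c = 4 (c = -2 + 6 = 4)
v = 6 (v = 3*2 = 6)
f(a, I) = -14 (f(a, I) = 2 - 4*2² = 2 - 4*4 = 2 - 16 = -14)
(f(c, v)*0)*Y = -14*0*39 = 0*39 = 0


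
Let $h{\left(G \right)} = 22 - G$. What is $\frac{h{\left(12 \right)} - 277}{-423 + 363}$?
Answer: $\frac{89}{20} \approx 4.45$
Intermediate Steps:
$\frac{h{\left(12 \right)} - 277}{-423 + 363} = \frac{\left(22 - 12\right) - 277}{-423 + 363} = \frac{\left(22 - 12\right) - 277}{-60} = \left(10 - 277\right) \left(- \frac{1}{60}\right) = \left(-267\right) \left(- \frac{1}{60}\right) = \frac{89}{20}$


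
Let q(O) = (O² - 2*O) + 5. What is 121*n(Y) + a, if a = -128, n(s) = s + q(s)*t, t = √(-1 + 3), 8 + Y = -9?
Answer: -2185 + 39688*√2 ≈ 53942.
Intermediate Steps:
Y = -17 (Y = -8 - 9 = -17)
q(O) = 5 + O² - 2*O
t = √2 ≈ 1.4142
n(s) = s + √2*(5 + s² - 2*s) (n(s) = s + (5 + s² - 2*s)*√2 = s + √2*(5 + s² - 2*s))
121*n(Y) + a = 121*(-17 + √2*(5 + (-17)² - 2*(-17))) - 128 = 121*(-17 + √2*(5 + 289 + 34)) - 128 = 121*(-17 + √2*328) - 128 = 121*(-17 + 328*√2) - 128 = (-2057 + 39688*√2) - 128 = -2185 + 39688*√2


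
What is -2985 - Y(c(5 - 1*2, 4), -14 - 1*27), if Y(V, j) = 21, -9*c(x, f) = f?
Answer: -3006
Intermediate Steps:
c(x, f) = -f/9
-2985 - Y(c(5 - 1*2, 4), -14 - 1*27) = -2985 - 1*21 = -2985 - 21 = -3006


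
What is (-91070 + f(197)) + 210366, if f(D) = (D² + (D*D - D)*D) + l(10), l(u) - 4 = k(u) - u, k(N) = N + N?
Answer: 7764683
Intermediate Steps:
k(N) = 2*N
l(u) = 4 + u (l(u) = 4 + (2*u - u) = 4 + u)
f(D) = 14 + D² + D*(D² - D) (f(D) = (D² + (D*D - D)*D) + (4 + 10) = (D² + (D² - D)*D) + 14 = (D² + D*(D² - D)) + 14 = 14 + D² + D*(D² - D))
(-91070 + f(197)) + 210366 = (-91070 + (14 + 197³)) + 210366 = (-91070 + (14 + 7645373)) + 210366 = (-91070 + 7645387) + 210366 = 7554317 + 210366 = 7764683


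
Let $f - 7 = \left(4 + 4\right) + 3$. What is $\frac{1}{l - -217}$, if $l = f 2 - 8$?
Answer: $\frac{1}{245} \approx 0.0040816$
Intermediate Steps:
$f = 18$ ($f = 7 + \left(\left(4 + 4\right) + 3\right) = 7 + \left(8 + 3\right) = 7 + 11 = 18$)
$l = 28$ ($l = 18 \cdot 2 - 8 = 36 - 8 = 28$)
$\frac{1}{l - -217} = \frac{1}{28 - -217} = \frac{1}{28 + 217} = \frac{1}{245}$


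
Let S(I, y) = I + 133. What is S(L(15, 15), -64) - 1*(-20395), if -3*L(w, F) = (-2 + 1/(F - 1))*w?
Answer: 287527/14 ≈ 20538.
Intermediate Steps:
L(w, F) = -w*(-2 + 1/(-1 + F))/3 (L(w, F) = -(-2 + 1/(F - 1))*w/3 = -(-2 + 1/(-1 + F))*w/3 = -w*(-2 + 1/(-1 + F))/3)
S(I, y) = 133 + I
S(L(15, 15), -64) - 1*(-20395) = (133 + (⅓)*15*(-3 + 2*15)/(-1 + 15)) - 1*(-20395) = (133 + (⅓)*15*(-3 + 30)/14) + 20395 = (133 + (⅓)*15*(1/14)*27) + 20395 = (133 + 135/14) + 20395 = 1997/14 + 20395 = 287527/14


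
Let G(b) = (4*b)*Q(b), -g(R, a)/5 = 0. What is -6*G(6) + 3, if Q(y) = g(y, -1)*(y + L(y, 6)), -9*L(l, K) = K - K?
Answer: 3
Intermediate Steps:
L(l, K) = 0 (L(l, K) = -(K - K)/9 = -1/9*0 = 0)
g(R, a) = 0 (g(R, a) = -5*0 = 0)
Q(y) = 0 (Q(y) = 0*(y + 0) = 0*y = 0)
G(b) = 0 (G(b) = (4*b)*0 = 0)
-6*G(6) + 3 = -6*0 + 3 = 0 + 3 = 3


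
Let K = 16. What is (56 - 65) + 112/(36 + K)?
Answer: -89/13 ≈ -6.8462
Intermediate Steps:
(56 - 65) + 112/(36 + K) = (56 - 65) + 112/(36 + 16) = -9 + 112/52 = -9 + (1/52)*112 = -9 + 28/13 = -89/13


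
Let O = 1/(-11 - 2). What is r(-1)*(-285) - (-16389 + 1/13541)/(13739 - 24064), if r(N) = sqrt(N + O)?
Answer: -221923448/139810825 - 285*I*sqrt(182)/13 ≈ -1.5873 - 295.76*I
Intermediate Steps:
O = -1/13 (O = 1/(-13) = -1/13 ≈ -0.076923)
r(N) = sqrt(-1/13 + N) (r(N) = sqrt(N - 1/13) = sqrt(-1/13 + N))
r(-1)*(-285) - (-16389 + 1/13541)/(13739 - 24064) = (sqrt(-13 + 169*(-1))/13)*(-285) - (-16389 + 1/13541)/(13739 - 24064) = (sqrt(-13 - 169)/13)*(-285) - (-16389 + 1/13541)/(-10325) = (sqrt(-182)/13)*(-285) - (-221923448)*(-1)/(13541*10325) = ((I*sqrt(182))/13)*(-285) - 1*221923448/139810825 = (I*sqrt(182)/13)*(-285) - 221923448/139810825 = -285*I*sqrt(182)/13 - 221923448/139810825 = -221923448/139810825 - 285*I*sqrt(182)/13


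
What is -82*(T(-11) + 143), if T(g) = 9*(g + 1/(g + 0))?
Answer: -38950/11 ≈ -3540.9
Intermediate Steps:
T(g) = 9*g + 9/g (T(g) = 9*(g + 1/g) = 9*g + 9/g)
-82*(T(-11) + 143) = -82*((9*(-11) + 9/(-11)) + 143) = -82*((-99 + 9*(-1/11)) + 143) = -82*((-99 - 9/11) + 143) = -82*(-1098/11 + 143) = -82*475/11 = -38950/11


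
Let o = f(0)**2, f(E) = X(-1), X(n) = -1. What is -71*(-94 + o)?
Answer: 6603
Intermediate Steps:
f(E) = -1
o = 1 (o = (-1)**2 = 1)
-71*(-94 + o) = -71*(-94 + 1) = -71*(-93) = 6603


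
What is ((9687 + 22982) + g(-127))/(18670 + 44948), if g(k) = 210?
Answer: 32879/63618 ≈ 0.51682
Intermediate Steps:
((9687 + 22982) + g(-127))/(18670 + 44948) = ((9687 + 22982) + 210)/(18670 + 44948) = (32669 + 210)/63618 = 32879*(1/63618) = 32879/63618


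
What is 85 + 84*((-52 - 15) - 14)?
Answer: -6719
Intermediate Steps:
85 + 84*((-52 - 15) - 14) = 85 + 84*(-67 - 14) = 85 + 84*(-81) = 85 - 6804 = -6719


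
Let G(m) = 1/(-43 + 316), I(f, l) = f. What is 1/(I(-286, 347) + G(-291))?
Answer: -273/78077 ≈ -0.0034966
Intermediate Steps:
G(m) = 1/273
1/(I(-286, 347) + G(-291)) = 1/(-286 + 1/273) = 1/(-78077/273) = -273/78077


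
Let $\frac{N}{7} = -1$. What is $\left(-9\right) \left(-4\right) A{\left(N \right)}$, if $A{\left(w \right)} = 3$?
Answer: $108$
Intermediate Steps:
$N = -7$ ($N = 7 \left(-1\right) = -7$)
$\left(-9\right) \left(-4\right) A{\left(N \right)} = \left(-9\right) \left(-4\right) 3 = 36 \cdot 3 = 108$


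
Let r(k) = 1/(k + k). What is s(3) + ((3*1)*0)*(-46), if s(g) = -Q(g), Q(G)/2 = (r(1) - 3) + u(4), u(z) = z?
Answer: -3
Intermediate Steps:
r(k) = 1/(2*k)
Q(G) = 3 (Q(G) = 2*(((1/2)/1 - 3) + 4) = 2*(((1/2)*1 - 3) + 4) = 2*((1/2 - 3) + 4) = 2*(-5/2 + 4) = 2*(3/2) = 3)
s(g) = -3 (s(g) = -1*3 = -3)
s(3) + ((3*1)*0)*(-46) = -3 + ((3*1)*0)*(-46) = -3 + (3*0)*(-46) = -3 + 0*(-46) = -3 + 0 = -3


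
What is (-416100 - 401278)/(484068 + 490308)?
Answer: -408689/487188 ≈ -0.83887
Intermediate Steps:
(-416100 - 401278)/(484068 + 490308) = -817378/974376 = -817378*1/974376 = -408689/487188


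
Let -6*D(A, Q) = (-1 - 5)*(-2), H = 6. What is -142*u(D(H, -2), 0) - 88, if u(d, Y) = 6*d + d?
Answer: 1900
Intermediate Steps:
D(A, Q) = -2 (D(A, Q) = -(-1 - 5)*(-2)/6 = -(-1)*(-2) = -⅙*12 = -2)
u(d, Y) = 7*d
-142*u(D(H, -2), 0) - 88 = -994*(-2) - 88 = -142*(-14) - 88 = 1988 - 88 = 1900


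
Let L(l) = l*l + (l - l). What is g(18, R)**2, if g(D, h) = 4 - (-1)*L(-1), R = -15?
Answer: 25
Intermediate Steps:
L(l) = l**2 (L(l) = l**2 + 0 = l**2)
g(D, h) = 5 (g(D, h) = 4 - (-1)*(-1)**2 = 4 - (-1) = 4 - 1*(-1) = 4 + 1 = 5)
g(18, R)**2 = 5**2 = 25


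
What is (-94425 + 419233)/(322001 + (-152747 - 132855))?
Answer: 29528/3309 ≈ 8.9235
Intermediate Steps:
(-94425 + 419233)/(322001 + (-152747 - 132855)) = 324808/(322001 - 285602) = 324808/36399 = 324808*(1/36399) = 29528/3309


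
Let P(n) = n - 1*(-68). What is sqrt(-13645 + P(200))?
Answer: 7*I*sqrt(273) ≈ 115.66*I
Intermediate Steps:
P(n) = 68 + n (P(n) = n + 68 = 68 + n)
sqrt(-13645 + P(200)) = sqrt(-13645 + (68 + 200)) = sqrt(-13645 + 268) = sqrt(-13377) = 7*I*sqrt(273)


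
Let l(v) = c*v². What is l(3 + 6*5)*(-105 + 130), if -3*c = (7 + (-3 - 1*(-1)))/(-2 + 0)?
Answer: 45375/2 ≈ 22688.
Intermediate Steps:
c = ⅚ (c = -(7 + (-3 - 1*(-1)))/(3*(-2 + 0)) = -(7 + (-3 + 1))/(3*(-2)) = -(7 - 2)*(-1)/(3*2) = -5*(-1)/(3*2) = -⅓*(-5/2) = ⅚ ≈ 0.83333)
l(v) = 5*v²/6
l(3 + 6*5)*(-105 + 130) = (5*(3 + 6*5)²/6)*(-105 + 130) = (5*(3 + 30)²/6)*25 = ((⅚)*33²)*25 = ((⅚)*1089)*25 = (1815/2)*25 = 45375/2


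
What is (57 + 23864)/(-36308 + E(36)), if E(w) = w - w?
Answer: -23921/36308 ≈ -0.65884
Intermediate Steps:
E(w) = 0
(57 + 23864)/(-36308 + E(36)) = (57 + 23864)/(-36308 + 0) = 23921/(-36308) = 23921*(-1/36308) = -23921/36308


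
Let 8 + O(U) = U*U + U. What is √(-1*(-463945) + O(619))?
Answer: √847717 ≈ 920.72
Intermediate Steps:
O(U) = -8 + U + U² (O(U) = -8 + (U*U + U) = -8 + (U² + U) = -8 + (U + U²) = -8 + U + U²)
√(-1*(-463945) + O(619)) = √(-1*(-463945) + (-8 + 619 + 619²)) = √(463945 + (-8 + 619 + 383161)) = √(463945 + 383772) = √847717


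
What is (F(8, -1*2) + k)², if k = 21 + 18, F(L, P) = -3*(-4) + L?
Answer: 3481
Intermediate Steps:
F(L, P) = 12 + L
k = 39
(F(8, -1*2) + k)² = ((12 + 8) + 39)² = (20 + 39)² = 59² = 3481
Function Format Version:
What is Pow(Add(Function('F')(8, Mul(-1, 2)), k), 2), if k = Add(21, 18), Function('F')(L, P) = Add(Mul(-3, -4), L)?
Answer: 3481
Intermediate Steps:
Function('F')(L, P) = Add(12, L)
k = 39
Pow(Add(Function('F')(8, Mul(-1, 2)), k), 2) = Pow(Add(Add(12, 8), 39), 2) = Pow(Add(20, 39), 2) = Pow(59, 2) = 3481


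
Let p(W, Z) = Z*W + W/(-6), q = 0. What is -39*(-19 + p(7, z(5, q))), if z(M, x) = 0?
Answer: 1573/2 ≈ 786.50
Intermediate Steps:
p(W, Z) = -W/6 + W*Z (p(W, Z) = W*Z + W*(-1/6) = W*Z - W/6 = -W/6 + W*Z)
-39*(-19 + p(7, z(5, q))) = -39*(-19 + 7*(-1/6 + 0)) = -39*(-19 + 7*(-1/6)) = -39*(-19 - 7/6) = -39*(-121/6) = 1573/2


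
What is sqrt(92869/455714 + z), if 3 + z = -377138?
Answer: I*sqrt(1598424674726730)/65102 ≈ 614.12*I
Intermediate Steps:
z = -377141 (z = -3 - 377138 = -377141)
sqrt(92869/455714 + z) = sqrt(92869/455714 - 377141) = sqrt(92869*(1/455714) - 377141) = sqrt(13267/65102 - 377141) = sqrt(-24552620115/65102) = I*sqrt(1598424674726730)/65102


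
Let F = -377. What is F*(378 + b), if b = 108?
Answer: -183222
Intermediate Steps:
F*(378 + b) = -377*(378 + 108) = -377*486 = -183222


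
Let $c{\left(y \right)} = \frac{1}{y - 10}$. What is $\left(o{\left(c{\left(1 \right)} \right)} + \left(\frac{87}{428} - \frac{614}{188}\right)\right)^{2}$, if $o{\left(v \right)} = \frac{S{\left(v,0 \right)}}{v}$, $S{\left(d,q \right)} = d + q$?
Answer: $\frac{1721669049}{404653456} \approx 4.2547$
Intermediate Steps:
$c{\left(y \right)} = \frac{1}{-10 + y}$ ($c{\left(y \right)} = \frac{1}{y - 10} = \frac{1}{-10 + y}$)
$o{\left(v \right)} = 1$ ($o{\left(v \right)} = \frac{v + 0}{v} = \frac{v}{v} = 1$)
$\left(o{\left(c{\left(1 \right)} \right)} + \left(\frac{87}{428} - \frac{614}{188}\right)\right)^{2} = \left(1 + \left(\frac{87}{428} - \frac{614}{188}\right)\right)^{2} = \left(1 + \left(87 \cdot \frac{1}{428} - \frac{307}{94}\right)\right)^{2} = \left(1 + \left(\frac{87}{428} - \frac{307}{94}\right)\right)^{2} = \left(1 - \frac{61609}{20116}\right)^{2} = \left(- \frac{41493}{20116}\right)^{2} = \frac{1721669049}{404653456}$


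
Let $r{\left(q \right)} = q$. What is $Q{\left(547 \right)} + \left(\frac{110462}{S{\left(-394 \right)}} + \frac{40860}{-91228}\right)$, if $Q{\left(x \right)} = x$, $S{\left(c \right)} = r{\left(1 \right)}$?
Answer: $\frac{2531772048}{22807} \approx 1.1101 \cdot 10^{5}$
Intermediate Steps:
$S{\left(c \right)} = 1$
$Q{\left(547 \right)} + \left(\frac{110462}{S{\left(-394 \right)}} + \frac{40860}{-91228}\right) = 547 + \left(\frac{110462}{1} + \frac{40860}{-91228}\right) = 547 + \left(110462 \cdot 1 + 40860 \left(- \frac{1}{91228}\right)\right) = 547 + \left(110462 - \frac{10215}{22807}\right) = 547 + \frac{2519296619}{22807} = \frac{2531772048}{22807}$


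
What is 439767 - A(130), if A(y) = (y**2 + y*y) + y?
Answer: 405837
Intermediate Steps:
A(y) = y + 2*y**2 (A(y) = (y**2 + y**2) + y = 2*y**2 + y = y + 2*y**2)
439767 - A(130) = 439767 - 130*(1 + 2*130) = 439767 - 130*(1 + 260) = 439767 - 130*261 = 439767 - 1*33930 = 439767 - 33930 = 405837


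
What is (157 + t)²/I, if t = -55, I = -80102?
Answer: -5202/40051 ≈ -0.12988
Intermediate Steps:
(157 + t)²/I = (157 - 55)²/(-80102) = 102²*(-1/80102) = 10404*(-1/80102) = -5202/40051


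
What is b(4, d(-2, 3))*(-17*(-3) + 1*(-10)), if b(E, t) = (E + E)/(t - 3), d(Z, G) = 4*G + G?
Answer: 82/3 ≈ 27.333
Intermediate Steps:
d(Z, G) = 5*G
b(E, t) = 2*E/(-3 + t) (b(E, t) = (2*E)/(-3 + t) = 2*E/(-3 + t))
b(4, d(-2, 3))*(-17*(-3) + 1*(-10)) = (2*4/(-3 + 5*3))*(-17*(-3) + 1*(-10)) = (2*4/(-3 + 15))*(51 - 10) = (2*4/12)*41 = (2*4*(1/12))*41 = (⅔)*41 = 82/3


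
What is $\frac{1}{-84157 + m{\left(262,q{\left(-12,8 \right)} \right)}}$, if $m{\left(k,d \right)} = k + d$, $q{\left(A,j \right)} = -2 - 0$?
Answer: $- \frac{1}{83897} \approx -1.1919 \cdot 10^{-5}$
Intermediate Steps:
$q{\left(A,j \right)} = -2$ ($q{\left(A,j \right)} = -2 + 0 = -2$)
$m{\left(k,d \right)} = d + k$
$\frac{1}{-84157 + m{\left(262,q{\left(-12,8 \right)} \right)}} = \frac{1}{-84157 + \left(-2 + 262\right)} = \frac{1}{-84157 + 260} = \frac{1}{-83897} = - \frac{1}{83897}$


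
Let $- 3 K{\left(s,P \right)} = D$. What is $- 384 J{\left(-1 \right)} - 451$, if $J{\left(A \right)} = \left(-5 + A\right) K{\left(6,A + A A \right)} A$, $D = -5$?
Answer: $-4291$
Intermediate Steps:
$K{\left(s,P \right)} = \frac{5}{3}$ ($K{\left(s,P \right)} = \left(- \frac{1}{3}\right) \left(-5\right) = \frac{5}{3}$)
$J{\left(A \right)} = \frac{5 A \left(-5 + A\right)}{3}$ ($J{\left(A \right)} = \left(-5 + A\right) \frac{5 A}{3} = \frac{5 A \left(-5 + A\right)}{3}$)
$- 384 J{\left(-1 \right)} - 451 = - 384 \cdot \frac{5}{3} \left(-1\right) \left(-5 - 1\right) - 451 = - 384 \cdot \frac{5}{3} \left(-1\right) \left(-6\right) - 451 = \left(-384\right) 10 - 451 = -3840 - 451 = -4291$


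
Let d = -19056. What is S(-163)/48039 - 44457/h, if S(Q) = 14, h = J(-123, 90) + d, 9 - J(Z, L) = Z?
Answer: 711978253/303030012 ≈ 2.3495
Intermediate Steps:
J(Z, L) = 9 - Z
h = -18924 (h = (9 - 1*(-123)) - 19056 = (9 + 123) - 19056 = 132 - 19056 = -18924)
S(-163)/48039 - 44457/h = 14/48039 - 44457/(-18924) = 14*(1/48039) - 44457*(-1/18924) = 14/48039 + 14819/6308 = 711978253/303030012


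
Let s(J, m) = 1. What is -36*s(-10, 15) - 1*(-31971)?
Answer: 31935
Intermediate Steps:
-36*s(-10, 15) - 1*(-31971) = -36*1 - 1*(-31971) = -36 + 31971 = 31935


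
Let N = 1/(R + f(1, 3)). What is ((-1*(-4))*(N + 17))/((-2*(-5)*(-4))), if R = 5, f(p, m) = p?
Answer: -103/60 ≈ -1.7167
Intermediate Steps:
N = ⅙ (N = 1/(5 + 1) = 1/6 = ⅙ ≈ 0.16667)
((-1*(-4))*(N + 17))/((-2*(-5)*(-4))) = ((-1*(-4))*(⅙ + 17))/((-2*(-5)*(-4))) = (4*(103/6))/((10*(-4))) = (206/3)/(-40) = (206/3)*(-1/40) = -103/60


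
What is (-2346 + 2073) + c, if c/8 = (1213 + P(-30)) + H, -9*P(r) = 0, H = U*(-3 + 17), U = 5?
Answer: 9991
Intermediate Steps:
H = 70 (H = 5*(-3 + 17) = 5*14 = 70)
P(r) = 0 (P(r) = -⅑*0 = 0)
c = 10264 (c = 8*((1213 + 0) + 70) = 8*(1213 + 70) = 8*1283 = 10264)
(-2346 + 2073) + c = (-2346 + 2073) + 10264 = -273 + 10264 = 9991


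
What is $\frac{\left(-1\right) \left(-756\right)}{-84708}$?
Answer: $- \frac{21}{2353} \approx -0.0089248$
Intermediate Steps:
$\frac{\left(-1\right) \left(-756\right)}{-84708} = 756 \left(- \frac{1}{84708}\right) = - \frac{21}{2353}$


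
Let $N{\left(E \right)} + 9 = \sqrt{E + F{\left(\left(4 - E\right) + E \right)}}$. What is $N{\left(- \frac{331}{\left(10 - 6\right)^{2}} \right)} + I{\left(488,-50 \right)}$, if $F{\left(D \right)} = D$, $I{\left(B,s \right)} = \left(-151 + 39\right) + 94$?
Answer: $-27 + \frac{i \sqrt{267}}{4} \approx -27.0 + 4.085 i$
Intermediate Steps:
$I{\left(B,s \right)} = -18$ ($I{\left(B,s \right)} = -112 + 94 = -18$)
$N{\left(E \right)} = -9 + \sqrt{4 + E}$ ($N{\left(E \right)} = -9 + \sqrt{E + \left(\left(4 - E\right) + E\right)} = -9 + \sqrt{E + 4} = -9 + \sqrt{4 + E}$)
$N{\left(- \frac{331}{\left(10 - 6\right)^{2}} \right)} + I{\left(488,-50 \right)} = \left(-9 + \sqrt{4 - \frac{331}{\left(10 - 6\right)^{2}}}\right) - 18 = \left(-9 + \sqrt{4 - \frac{331}{4^{2}}}\right) - 18 = \left(-9 + \sqrt{4 - \frac{331}{16}}\right) - 18 = \left(-9 + \sqrt{- \frac{267}{16}}\right) - 18 = \left(-9 + \frac{i \sqrt{267}}{4}\right) - 18 = -27 + \frac{i \sqrt{267}}{4}$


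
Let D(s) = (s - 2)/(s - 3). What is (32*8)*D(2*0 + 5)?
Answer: 384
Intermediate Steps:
D(s) = (-2 + s)/(-3 + s)
(32*8)*D(2*0 + 5) = (32*8)*((-2 + (2*0 + 5))/(-3 + (2*0 + 5))) = 256*((-2 + (0 + 5))/(-3 + (0 + 5))) = 256*((-2 + 5)/(-3 + 5)) = 256*(3/2) = 384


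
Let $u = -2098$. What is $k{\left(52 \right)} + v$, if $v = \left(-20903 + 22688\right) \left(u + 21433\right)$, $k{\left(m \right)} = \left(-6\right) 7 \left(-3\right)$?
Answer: $34513101$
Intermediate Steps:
$k{\left(m \right)} = 126$ ($k{\left(m \right)} = \left(-42\right) \left(-3\right) = 126$)
$v = 34512975$ ($v = \left(-20903 + 22688\right) \left(-2098 + 21433\right) = 1785 \cdot 19335 = 34512975$)
$k{\left(52 \right)} + v = 126 + 34512975 = 34513101$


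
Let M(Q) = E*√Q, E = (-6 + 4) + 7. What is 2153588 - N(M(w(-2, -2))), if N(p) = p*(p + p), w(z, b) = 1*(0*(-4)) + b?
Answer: 2153688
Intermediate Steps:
w(z, b) = b (w(z, b) = 1*0 + b = 0 + b = b)
E = 5 (E = -2 + 7 = 5)
M(Q) = 5*√Q
N(p) = 2*p² (N(p) = p*(2*p) = 2*p²)
2153588 - N(M(w(-2, -2))) = 2153588 - 2*(5*√(-2))² = 2153588 - 2*(5*(I*√2))² = 2153588 - 2*(5*I*√2)² = 2153588 - 2*(-50) = 2153588 - 1*(-100) = 2153588 + 100 = 2153688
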